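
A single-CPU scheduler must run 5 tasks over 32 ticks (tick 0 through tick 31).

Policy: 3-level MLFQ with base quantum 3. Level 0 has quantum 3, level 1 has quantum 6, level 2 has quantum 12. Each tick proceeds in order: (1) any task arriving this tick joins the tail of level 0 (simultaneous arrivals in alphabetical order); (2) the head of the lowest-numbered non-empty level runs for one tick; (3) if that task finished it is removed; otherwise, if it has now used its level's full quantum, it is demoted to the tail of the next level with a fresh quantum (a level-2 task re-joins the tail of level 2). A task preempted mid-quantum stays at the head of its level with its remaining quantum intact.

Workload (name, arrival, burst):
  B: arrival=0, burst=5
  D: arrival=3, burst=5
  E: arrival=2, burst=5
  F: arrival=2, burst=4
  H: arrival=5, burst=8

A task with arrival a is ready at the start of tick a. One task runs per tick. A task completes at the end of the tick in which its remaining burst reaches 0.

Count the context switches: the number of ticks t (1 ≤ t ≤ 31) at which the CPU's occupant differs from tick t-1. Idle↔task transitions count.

context switches = 10

t=0: L0/L1/L2 = B/-/- → run B
t=1: L0/L1/L2 = B/-/- → run B
t=2: L0/L1/L2 = BEF/-/- → run B
t=3: L0/L1/L2 = EFD/B/- → run E
t=4: L0/L1/L2 = EFD/B/- → run E
t=5: L0/L1/L2 = EFDH/B/- → run E
t=6: L0/L1/L2 = FDH/BE/- → run F
t=7: L0/L1/L2 = FDH/BE/- → run F
t=8: L0/L1/L2 = FDH/BE/- → run F
t=9: L0/L1/L2 = DH/BEF/- → run D
t=10: L0/L1/L2 = DH/BEF/- → run D
t=11: L0/L1/L2 = DH/BEF/- → run D
t=12: L0/L1/L2 = H/BEFD/- → run H
t=13: L0/L1/L2 = H/BEFD/- → run H
t=14: L0/L1/L2 = H/BEFD/- → run H
t=15: L0/L1/L2 = -/BEFDH/- → run B
t=16: L0/L1/L2 = -/BEFDH/- → run B
t=17: L0/L1/L2 = -/EFDH/- → run E
t=18: L0/L1/L2 = -/EFDH/- → run E
t=19: L0/L1/L2 = -/FDH/- → run F
t=20: L0/L1/L2 = -/DH/- → run D
t=21: L0/L1/L2 = -/DH/- → run D
t=22: L0/L1/L2 = -/H/- → run H
t=23: L0/L1/L2 = -/H/- → run H
t=24: L0/L1/L2 = -/H/- → run H
t=25: L0/L1/L2 = -/H/- → run H
t=26: L0/L1/L2 = -/H/- → run H
t=27: (idle)
t=28: (idle)
t=29: (idle)
t=30: (idle)
t=31: (idle)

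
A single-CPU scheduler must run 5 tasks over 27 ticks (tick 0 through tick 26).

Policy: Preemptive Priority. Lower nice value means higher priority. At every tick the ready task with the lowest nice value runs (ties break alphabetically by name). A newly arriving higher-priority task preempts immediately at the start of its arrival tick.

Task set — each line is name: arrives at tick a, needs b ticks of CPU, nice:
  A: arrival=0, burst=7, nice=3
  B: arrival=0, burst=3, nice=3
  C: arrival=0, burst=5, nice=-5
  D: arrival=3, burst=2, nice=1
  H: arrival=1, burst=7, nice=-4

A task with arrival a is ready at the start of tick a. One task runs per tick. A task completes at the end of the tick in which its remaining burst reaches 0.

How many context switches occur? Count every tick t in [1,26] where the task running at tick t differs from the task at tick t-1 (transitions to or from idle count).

t=0: ready={A,B,C} → run C
t=1: ready={A,B,C,H} → run C
t=2: ready={A,B,C,H} → run C
t=3: ready={A,B,C,D,H} → run C
t=4: ready={A,B,C,D,H} → run C
t=5: ready={A,B,D,H} → run H
t=6: ready={A,B,D,H} → run H
t=7: ready={A,B,D,H} → run H
t=8: ready={A,B,D,H} → run H
t=9: ready={A,B,D,H} → run H
t=10: ready={A,B,D,H} → run H
t=11: ready={A,B,D,H} → run H
t=12: ready={A,B,D} → run D
t=13: ready={A,B,D} → run D
t=14: ready={A,B} → run A
t=15: ready={A,B} → run A
t=16: ready={A,B} → run A
t=17: ready={A,B} → run A
t=18: ready={A,B} → run A
t=19: ready={A,B} → run A
t=20: ready={A,B} → run A
t=21: ready={B} → run B
t=22: ready={B} → run B
t=23: ready={B} → run B
t=24: (idle)
t=25: (idle)
t=26: (idle)

context switches = 5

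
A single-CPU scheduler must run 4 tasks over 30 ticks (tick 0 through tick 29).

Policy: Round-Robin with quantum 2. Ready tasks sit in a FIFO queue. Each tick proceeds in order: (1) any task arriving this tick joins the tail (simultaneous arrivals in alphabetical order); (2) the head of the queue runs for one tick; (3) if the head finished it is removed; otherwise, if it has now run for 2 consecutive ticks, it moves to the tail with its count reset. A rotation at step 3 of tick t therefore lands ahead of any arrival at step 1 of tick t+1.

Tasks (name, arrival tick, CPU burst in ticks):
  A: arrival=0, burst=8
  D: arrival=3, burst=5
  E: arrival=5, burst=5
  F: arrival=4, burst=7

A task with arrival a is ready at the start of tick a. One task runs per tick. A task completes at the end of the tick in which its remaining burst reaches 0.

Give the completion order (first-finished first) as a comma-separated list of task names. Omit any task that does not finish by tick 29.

t=0: queue=[A] q_used=0 → run A
t=1: queue=[A] q_used=1 → run A
t=2: queue=[A] q_used=0 → run A
t=3: queue=[A,D] q_used=1 → run A
t=4: queue=[D,A,F] q_used=0 → run D
t=5: queue=[D,A,F,E] q_used=1 → run D
t=6: queue=[A,F,E,D] q_used=0 → run A
t=7: queue=[A,F,E,D] q_used=1 → run A
t=8: queue=[F,E,D,A] q_used=0 → run F
t=9: queue=[F,E,D,A] q_used=1 → run F
t=10: queue=[E,D,A,F] q_used=0 → run E
t=11: queue=[E,D,A,F] q_used=1 → run E
t=12: queue=[D,A,F,E] q_used=0 → run D
t=13: queue=[D,A,F,E] q_used=1 → run D
t=14: queue=[A,F,E,D] q_used=0 → run A
t=15: queue=[A,F,E,D] q_used=1 → run A
t=16: queue=[F,E,D] q_used=0 → run F
t=17: queue=[F,E,D] q_used=1 → run F
t=18: queue=[E,D,F] q_used=0 → run E
t=19: queue=[E,D,F] q_used=1 → run E
t=20: queue=[D,F,E] q_used=0 → run D
t=21: queue=[F,E] q_used=0 → run F
t=22: queue=[F,E] q_used=1 → run F
t=23: queue=[E,F] q_used=0 → run E
t=24: queue=[F] q_used=0 → run F
t=25: (idle)
t=26: (idle)
t=27: (idle)
t=28: (idle)
t=29: (idle)

completion order = A, D, E, F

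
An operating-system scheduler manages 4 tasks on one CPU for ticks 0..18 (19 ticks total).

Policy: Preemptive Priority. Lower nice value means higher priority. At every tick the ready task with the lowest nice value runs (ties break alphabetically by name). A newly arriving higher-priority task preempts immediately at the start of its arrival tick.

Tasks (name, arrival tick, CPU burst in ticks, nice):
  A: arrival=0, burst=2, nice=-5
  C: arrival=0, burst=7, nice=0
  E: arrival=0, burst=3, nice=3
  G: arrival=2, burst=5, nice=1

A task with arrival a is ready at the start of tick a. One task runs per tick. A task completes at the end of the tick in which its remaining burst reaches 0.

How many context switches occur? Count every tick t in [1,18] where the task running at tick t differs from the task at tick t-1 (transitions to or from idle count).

t=0: ready={A,C,E} → run A
t=1: ready={A,C,E} → run A
t=2: ready={C,E,G} → run C
t=3: ready={C,E,G} → run C
t=4: ready={C,E,G} → run C
t=5: ready={C,E,G} → run C
t=6: ready={C,E,G} → run C
t=7: ready={C,E,G} → run C
t=8: ready={C,E,G} → run C
t=9: ready={E,G} → run G
t=10: ready={E,G} → run G
t=11: ready={E,G} → run G
t=12: ready={E,G} → run G
t=13: ready={E,G} → run G
t=14: ready={E} → run E
t=15: ready={E} → run E
t=16: ready={E} → run E
t=17: (idle)
t=18: (idle)

context switches = 4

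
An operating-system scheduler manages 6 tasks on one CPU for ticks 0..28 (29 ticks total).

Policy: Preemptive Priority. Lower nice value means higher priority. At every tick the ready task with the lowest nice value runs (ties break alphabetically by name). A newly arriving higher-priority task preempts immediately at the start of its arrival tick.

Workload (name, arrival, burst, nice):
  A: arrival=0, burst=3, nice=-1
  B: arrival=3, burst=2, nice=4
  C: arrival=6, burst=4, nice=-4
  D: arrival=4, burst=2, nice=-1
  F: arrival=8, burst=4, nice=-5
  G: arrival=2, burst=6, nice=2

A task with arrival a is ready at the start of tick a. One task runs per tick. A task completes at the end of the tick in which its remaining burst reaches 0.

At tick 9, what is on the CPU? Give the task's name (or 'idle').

t=0: ready={A} → run A
t=1: ready={A} → run A
t=2: ready={A,G} → run A
t=3: ready={B,G} → run G
t=4: ready={B,D,G} → run D
t=5: ready={B,D,G} → run D
t=6: ready={B,C,G} → run C
t=7: ready={B,C,G} → run C
t=8: ready={B,C,F,G} → run F
t=9: ready={B,C,F,G} → run F
t=10: ready={B,C,F,G} → run F
t=11: ready={B,C,F,G} → run F
t=12: ready={B,C,G} → run C
t=13: ready={B,C,G} → run C
t=14: ready={B,G} → run G
t=15: ready={B,G} → run G
t=16: ready={B,G} → run G
t=17: ready={B,G} → run G
t=18: ready={B,G} → run G
t=19: ready={B} → run B
t=20: ready={B} → run B
t=21: (idle)
t=22: (idle)
t=23: (idle)
t=24: (idle)
t=25: (idle)
t=26: (idle)
t=27: (idle)
t=28: (idle)

running at tick 9 = F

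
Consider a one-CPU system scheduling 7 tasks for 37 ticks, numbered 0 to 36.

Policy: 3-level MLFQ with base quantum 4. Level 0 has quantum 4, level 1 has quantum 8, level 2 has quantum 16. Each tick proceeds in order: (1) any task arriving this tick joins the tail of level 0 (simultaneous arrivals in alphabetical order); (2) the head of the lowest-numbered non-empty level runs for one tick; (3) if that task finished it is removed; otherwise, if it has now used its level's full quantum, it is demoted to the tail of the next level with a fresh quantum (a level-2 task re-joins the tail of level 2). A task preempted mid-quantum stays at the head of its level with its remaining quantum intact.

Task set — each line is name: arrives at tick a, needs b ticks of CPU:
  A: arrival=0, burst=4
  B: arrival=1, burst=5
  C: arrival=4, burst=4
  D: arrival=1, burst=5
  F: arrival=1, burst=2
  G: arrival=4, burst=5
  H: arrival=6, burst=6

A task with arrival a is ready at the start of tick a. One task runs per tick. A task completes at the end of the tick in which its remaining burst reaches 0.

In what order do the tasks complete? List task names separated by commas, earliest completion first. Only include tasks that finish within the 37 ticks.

t=0: L0/L1/L2 = A/-/- → run A
t=1: L0/L1/L2 = ABDF/-/- → run A
t=2: L0/L1/L2 = ABDF/-/- → run A
t=3: L0/L1/L2 = ABDF/-/- → run A
t=4: L0/L1/L2 = BDFCG/-/- → run B
t=5: L0/L1/L2 = BDFCG/-/- → run B
t=6: L0/L1/L2 = BDFCGH/-/- → run B
t=7: L0/L1/L2 = BDFCGH/-/- → run B
t=8: L0/L1/L2 = DFCGH/B/- → run D
t=9: L0/L1/L2 = DFCGH/B/- → run D
t=10: L0/L1/L2 = DFCGH/B/- → run D
t=11: L0/L1/L2 = DFCGH/B/- → run D
t=12: L0/L1/L2 = FCGH/BD/- → run F
t=13: L0/L1/L2 = FCGH/BD/- → run F
t=14: L0/L1/L2 = CGH/BD/- → run C
t=15: L0/L1/L2 = CGH/BD/- → run C
t=16: L0/L1/L2 = CGH/BD/- → run C
t=17: L0/L1/L2 = CGH/BD/- → run C
t=18: L0/L1/L2 = GH/BD/- → run G
t=19: L0/L1/L2 = GH/BD/- → run G
t=20: L0/L1/L2 = GH/BD/- → run G
t=21: L0/L1/L2 = GH/BD/- → run G
t=22: L0/L1/L2 = H/BDG/- → run H
t=23: L0/L1/L2 = H/BDG/- → run H
t=24: L0/L1/L2 = H/BDG/- → run H
t=25: L0/L1/L2 = H/BDG/- → run H
t=26: L0/L1/L2 = -/BDGH/- → run B
t=27: L0/L1/L2 = -/DGH/- → run D
t=28: L0/L1/L2 = -/GH/- → run G
t=29: L0/L1/L2 = -/H/- → run H
t=30: L0/L1/L2 = -/H/- → run H
t=31: (idle)
t=32: (idle)
t=33: (idle)
t=34: (idle)
t=35: (idle)
t=36: (idle)

completion order = A, F, C, B, D, G, H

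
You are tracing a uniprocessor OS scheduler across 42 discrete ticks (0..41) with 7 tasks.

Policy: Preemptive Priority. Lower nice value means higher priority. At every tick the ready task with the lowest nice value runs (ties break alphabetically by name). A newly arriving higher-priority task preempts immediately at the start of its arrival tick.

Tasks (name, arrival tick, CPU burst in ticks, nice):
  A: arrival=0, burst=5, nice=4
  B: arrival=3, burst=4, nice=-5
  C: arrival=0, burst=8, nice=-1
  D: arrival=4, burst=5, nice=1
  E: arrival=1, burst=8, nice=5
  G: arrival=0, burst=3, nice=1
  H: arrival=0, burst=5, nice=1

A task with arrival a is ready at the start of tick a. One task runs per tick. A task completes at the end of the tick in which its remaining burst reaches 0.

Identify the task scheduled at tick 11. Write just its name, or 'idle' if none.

t=0: ready={A,C,G,H} → run C
t=1: ready={A,C,E,G,H} → run C
t=2: ready={A,C,E,G,H} → run C
t=3: ready={A,B,C,E,G,H} → run B
t=4: ready={A,B,C,D,E,G,H} → run B
t=5: ready={A,B,C,D,E,G,H} → run B
t=6: ready={A,B,C,D,E,G,H} → run B
t=7: ready={A,C,D,E,G,H} → run C
t=8: ready={A,C,D,E,G,H} → run C
t=9: ready={A,C,D,E,G,H} → run C
t=10: ready={A,C,D,E,G,H} → run C
t=11: ready={A,C,D,E,G,H} → run C
t=12: ready={A,D,E,G,H} → run D
t=13: ready={A,D,E,G,H} → run D
t=14: ready={A,D,E,G,H} → run D
t=15: ready={A,D,E,G,H} → run D
t=16: ready={A,D,E,G,H} → run D
t=17: ready={A,E,G,H} → run G
t=18: ready={A,E,G,H} → run G
t=19: ready={A,E,G,H} → run G
t=20: ready={A,E,H} → run H
t=21: ready={A,E,H} → run H
t=22: ready={A,E,H} → run H
t=23: ready={A,E,H} → run H
t=24: ready={A,E,H} → run H
t=25: ready={A,E} → run A
t=26: ready={A,E} → run A
t=27: ready={A,E} → run A
t=28: ready={A,E} → run A
t=29: ready={A,E} → run A
t=30: ready={E} → run E
t=31: ready={E} → run E
t=32: ready={E} → run E
t=33: ready={E} → run E
t=34: ready={E} → run E
t=35: ready={E} → run E
t=36: ready={E} → run E
t=37: ready={E} → run E
t=38: (idle)
t=39: (idle)
t=40: (idle)
t=41: (idle)

running at tick 11 = C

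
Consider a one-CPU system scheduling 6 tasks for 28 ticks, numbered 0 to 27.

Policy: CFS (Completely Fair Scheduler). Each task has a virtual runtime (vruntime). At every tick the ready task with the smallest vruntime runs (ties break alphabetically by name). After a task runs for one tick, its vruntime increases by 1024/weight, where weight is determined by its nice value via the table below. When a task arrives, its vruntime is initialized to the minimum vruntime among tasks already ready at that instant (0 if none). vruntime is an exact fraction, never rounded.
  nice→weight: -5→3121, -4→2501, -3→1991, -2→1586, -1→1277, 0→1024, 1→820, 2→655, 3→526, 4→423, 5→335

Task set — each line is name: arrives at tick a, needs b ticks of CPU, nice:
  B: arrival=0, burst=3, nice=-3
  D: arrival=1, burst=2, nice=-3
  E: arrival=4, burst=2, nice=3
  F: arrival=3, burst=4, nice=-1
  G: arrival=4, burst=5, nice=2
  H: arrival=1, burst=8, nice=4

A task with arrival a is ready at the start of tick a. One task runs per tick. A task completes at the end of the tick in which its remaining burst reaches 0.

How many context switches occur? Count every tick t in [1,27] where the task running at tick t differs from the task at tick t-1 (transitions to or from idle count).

t=0: vr[B=0] → run B
t=1: vr[B=1024/1991 D=1024/1991 H=1024/1991] → run B
t=2: vr[B=2048/1991 D=1024/1991 H=1024/1991] → run D
t=3: vr[B=2048/1991 D=2048/1991 F=1024/1991 H=1024/1991] → run F
t=4: vr[B=2048/1991 D=2048/1991 E=1024/1991 F=3346432/2542507 G=1024/1991 H=1024/1991] → run E
t=5: vr[B=2048/1991 D=2048/1991 E=1288704/523633 F=3346432/2542507 G=1024/1991 H=1024/1991] → run G
t=6: vr[B=2048/1991 D=2048/1991 E=1288704/523633 F=3346432/2542507 G=2709504/1304105 H=1024/1991] → run H
t=7: vr[B=2048/1991 D=2048/1991 E=1288704/523633 F=3346432/2542507 G=2709504/1304105 H=2471936/842193] → run B
t=8: vr[D=2048/1991 E=1288704/523633 F=3346432/2542507 G=2709504/1304105 H=2471936/842193] → run D
t=9: vr[E=1288704/523633 F=3346432/2542507 G=2709504/1304105 H=2471936/842193] → run F
t=10: vr[E=1288704/523633 F=5385216/2542507 G=2709504/1304105 H=2471936/842193] → run G
t=11: vr[E=1288704/523633 F=5385216/2542507 G=4748288/1304105 H=2471936/842193] → run F
t=12: vr[E=1288704/523633 F=7424000/2542507 G=4748288/1304105 H=2471936/842193] → run E
t=13: vr[F=7424000/2542507 G=4748288/1304105 H=2471936/842193] → run F
t=14: vr[G=4748288/1304105 H=2471936/842193] → run H
t=15: vr[G=4748288/1304105 H=4510720/842193] → run G
t=16: vr[G=6787072/1304105 H=4510720/842193] → run G
t=17: vr[G=8825856/1304105 H=4510720/842193] → run H
t=18: vr[G=8825856/1304105 H=2183168/280731] → run G
t=19: vr[H=2183168/280731] → run H
t=20: vr[H=8588288/842193] → run H
t=21: vr[H=10627072/842193] → run H
t=22: vr[H=4221952/280731] → run H
t=23: vr[H=14704640/842193] → run H
t=24: (idle)
t=25: (idle)
t=26: (idle)
t=27: (idle)

context switches = 18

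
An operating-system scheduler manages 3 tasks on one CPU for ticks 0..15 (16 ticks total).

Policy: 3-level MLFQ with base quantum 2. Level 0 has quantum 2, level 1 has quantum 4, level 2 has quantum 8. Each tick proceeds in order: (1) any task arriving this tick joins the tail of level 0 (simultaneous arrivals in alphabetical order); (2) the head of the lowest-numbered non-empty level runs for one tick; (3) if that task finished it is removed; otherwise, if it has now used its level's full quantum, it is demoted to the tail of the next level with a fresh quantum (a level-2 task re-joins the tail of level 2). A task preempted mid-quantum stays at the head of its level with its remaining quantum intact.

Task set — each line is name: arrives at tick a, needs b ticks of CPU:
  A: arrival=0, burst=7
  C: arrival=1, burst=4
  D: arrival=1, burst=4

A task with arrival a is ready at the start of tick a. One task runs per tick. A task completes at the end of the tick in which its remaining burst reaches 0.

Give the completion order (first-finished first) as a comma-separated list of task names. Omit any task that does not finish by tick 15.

t=0: L0/L1/L2 = A/-/- → run A
t=1: L0/L1/L2 = ACD/-/- → run A
t=2: L0/L1/L2 = CD/A/- → run C
t=3: L0/L1/L2 = CD/A/- → run C
t=4: L0/L1/L2 = D/AC/- → run D
t=5: L0/L1/L2 = D/AC/- → run D
t=6: L0/L1/L2 = -/ACD/- → run A
t=7: L0/L1/L2 = -/ACD/- → run A
t=8: L0/L1/L2 = -/ACD/- → run A
t=9: L0/L1/L2 = -/ACD/- → run A
t=10: L0/L1/L2 = -/CD/A → run C
t=11: L0/L1/L2 = -/CD/A → run C
t=12: L0/L1/L2 = -/D/A → run D
t=13: L0/L1/L2 = -/D/A → run D
t=14: L0/L1/L2 = -/-/A → run A
t=15: (idle)

completion order = C, D, A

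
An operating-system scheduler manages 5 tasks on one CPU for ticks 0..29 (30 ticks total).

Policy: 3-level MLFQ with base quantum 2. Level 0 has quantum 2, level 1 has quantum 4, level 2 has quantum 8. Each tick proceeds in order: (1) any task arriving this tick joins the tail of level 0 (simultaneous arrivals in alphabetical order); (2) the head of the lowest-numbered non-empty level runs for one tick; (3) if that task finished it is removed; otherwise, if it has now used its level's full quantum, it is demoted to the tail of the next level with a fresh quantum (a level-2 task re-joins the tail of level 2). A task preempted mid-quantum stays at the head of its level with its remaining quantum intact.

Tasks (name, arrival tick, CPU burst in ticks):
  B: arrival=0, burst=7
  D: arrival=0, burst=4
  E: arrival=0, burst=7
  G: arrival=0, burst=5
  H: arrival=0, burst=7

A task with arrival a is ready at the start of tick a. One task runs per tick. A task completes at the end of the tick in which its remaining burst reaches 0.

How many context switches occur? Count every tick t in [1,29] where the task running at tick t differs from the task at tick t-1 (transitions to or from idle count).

context switches = 12

t=0: L0/L1/L2 = BDEGH/-/- → run B
t=1: L0/L1/L2 = BDEGH/-/- → run B
t=2: L0/L1/L2 = DEGH/B/- → run D
t=3: L0/L1/L2 = DEGH/B/- → run D
t=4: L0/L1/L2 = EGH/BD/- → run E
t=5: L0/L1/L2 = EGH/BD/- → run E
t=6: L0/L1/L2 = GH/BDE/- → run G
t=7: L0/L1/L2 = GH/BDE/- → run G
t=8: L0/L1/L2 = H/BDEG/- → run H
t=9: L0/L1/L2 = H/BDEG/- → run H
t=10: L0/L1/L2 = -/BDEGH/- → run B
t=11: L0/L1/L2 = -/BDEGH/- → run B
t=12: L0/L1/L2 = -/BDEGH/- → run B
t=13: L0/L1/L2 = -/BDEGH/- → run B
t=14: L0/L1/L2 = -/DEGH/B → run D
t=15: L0/L1/L2 = -/DEGH/B → run D
t=16: L0/L1/L2 = -/EGH/B → run E
t=17: L0/L1/L2 = -/EGH/B → run E
t=18: L0/L1/L2 = -/EGH/B → run E
t=19: L0/L1/L2 = -/EGH/B → run E
t=20: L0/L1/L2 = -/GH/BE → run G
t=21: L0/L1/L2 = -/GH/BE → run G
t=22: L0/L1/L2 = -/GH/BE → run G
t=23: L0/L1/L2 = -/H/BE → run H
t=24: L0/L1/L2 = -/H/BE → run H
t=25: L0/L1/L2 = -/H/BE → run H
t=26: L0/L1/L2 = -/H/BE → run H
t=27: L0/L1/L2 = -/-/BEH → run B
t=28: L0/L1/L2 = -/-/EH → run E
t=29: L0/L1/L2 = -/-/H → run H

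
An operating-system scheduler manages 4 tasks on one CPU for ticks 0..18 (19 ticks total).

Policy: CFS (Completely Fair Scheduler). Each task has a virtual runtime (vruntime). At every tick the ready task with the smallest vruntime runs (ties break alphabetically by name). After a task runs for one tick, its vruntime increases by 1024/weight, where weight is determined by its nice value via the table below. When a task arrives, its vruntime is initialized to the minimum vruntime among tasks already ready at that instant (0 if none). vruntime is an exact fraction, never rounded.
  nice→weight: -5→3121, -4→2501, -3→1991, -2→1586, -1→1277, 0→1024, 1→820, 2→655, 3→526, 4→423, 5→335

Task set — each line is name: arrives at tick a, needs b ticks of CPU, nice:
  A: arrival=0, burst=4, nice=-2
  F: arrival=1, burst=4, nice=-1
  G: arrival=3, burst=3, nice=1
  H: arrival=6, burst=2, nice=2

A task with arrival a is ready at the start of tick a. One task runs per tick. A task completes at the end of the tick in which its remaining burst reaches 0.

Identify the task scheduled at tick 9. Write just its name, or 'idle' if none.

running at tick 9 = G

t=0: vr[A=0] → run A
t=1: vr[A=512/793 F=512/793] → run A
t=2: vr[A=1024/793 F=512/793] → run F
t=3: vr[A=1024/793 F=1465856/1012661 G=1024/793] → run A
t=4: vr[A=1536/793 F=1465856/1012661 G=1024/793] → run G
t=5: vr[A=1536/793 F=1465856/1012661 G=412928/162565] → run F
t=6: vr[A=1536/793 F=2277888/1012661 G=412928/162565 H=1536/793] → run A
t=7: vr[F=2277888/1012661 G=412928/162565 H=1536/793] → run H
t=8: vr[F=2277888/1012661 G=412928/162565 H=1818112/519415] → run F
t=9: vr[F=3089920/1012661 G=412928/162565 H=1818112/519415] → run G
t=10: vr[F=3089920/1012661 G=615936/162565 H=1818112/519415] → run F
t=11: vr[G=615936/162565 H=1818112/519415] → run H
t=12: vr[G=615936/162565] → run G
t=13: (idle)
t=14: (idle)
t=15: (idle)
t=16: (idle)
t=17: (idle)
t=18: (idle)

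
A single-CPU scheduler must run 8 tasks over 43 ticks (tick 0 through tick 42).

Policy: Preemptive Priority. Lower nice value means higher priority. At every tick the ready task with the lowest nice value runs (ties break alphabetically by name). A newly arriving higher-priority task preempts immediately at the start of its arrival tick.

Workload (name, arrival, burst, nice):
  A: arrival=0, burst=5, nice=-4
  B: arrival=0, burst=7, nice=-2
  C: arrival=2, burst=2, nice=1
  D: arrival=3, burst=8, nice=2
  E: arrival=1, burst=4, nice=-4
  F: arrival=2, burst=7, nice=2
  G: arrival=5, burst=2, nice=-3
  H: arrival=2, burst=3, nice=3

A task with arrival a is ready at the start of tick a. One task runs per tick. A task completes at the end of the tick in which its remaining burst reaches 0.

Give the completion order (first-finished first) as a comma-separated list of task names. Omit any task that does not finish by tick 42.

t=0: ready={A,B} → run A
t=1: ready={A,B,E} → run A
t=2: ready={A,B,C,E,F,H} → run A
t=3: ready={A,B,C,D,E,F,H} → run A
t=4: ready={A,B,C,D,E,F,H} → run A
t=5: ready={B,C,D,E,F,G,H} → run E
t=6: ready={B,C,D,E,F,G,H} → run E
t=7: ready={B,C,D,E,F,G,H} → run E
t=8: ready={B,C,D,E,F,G,H} → run E
t=9: ready={B,C,D,F,G,H} → run G
t=10: ready={B,C,D,F,G,H} → run G
t=11: ready={B,C,D,F,H} → run B
t=12: ready={B,C,D,F,H} → run B
t=13: ready={B,C,D,F,H} → run B
t=14: ready={B,C,D,F,H} → run B
t=15: ready={B,C,D,F,H} → run B
t=16: ready={B,C,D,F,H} → run B
t=17: ready={B,C,D,F,H} → run B
t=18: ready={C,D,F,H} → run C
t=19: ready={C,D,F,H} → run C
t=20: ready={D,F,H} → run D
t=21: ready={D,F,H} → run D
t=22: ready={D,F,H} → run D
t=23: ready={D,F,H} → run D
t=24: ready={D,F,H} → run D
t=25: ready={D,F,H} → run D
t=26: ready={D,F,H} → run D
t=27: ready={D,F,H} → run D
t=28: ready={F,H} → run F
t=29: ready={F,H} → run F
t=30: ready={F,H} → run F
t=31: ready={F,H} → run F
t=32: ready={F,H} → run F
t=33: ready={F,H} → run F
t=34: ready={F,H} → run F
t=35: ready={H} → run H
t=36: ready={H} → run H
t=37: ready={H} → run H
t=38: (idle)
t=39: (idle)
t=40: (idle)
t=41: (idle)
t=42: (idle)

completion order = A, E, G, B, C, D, F, H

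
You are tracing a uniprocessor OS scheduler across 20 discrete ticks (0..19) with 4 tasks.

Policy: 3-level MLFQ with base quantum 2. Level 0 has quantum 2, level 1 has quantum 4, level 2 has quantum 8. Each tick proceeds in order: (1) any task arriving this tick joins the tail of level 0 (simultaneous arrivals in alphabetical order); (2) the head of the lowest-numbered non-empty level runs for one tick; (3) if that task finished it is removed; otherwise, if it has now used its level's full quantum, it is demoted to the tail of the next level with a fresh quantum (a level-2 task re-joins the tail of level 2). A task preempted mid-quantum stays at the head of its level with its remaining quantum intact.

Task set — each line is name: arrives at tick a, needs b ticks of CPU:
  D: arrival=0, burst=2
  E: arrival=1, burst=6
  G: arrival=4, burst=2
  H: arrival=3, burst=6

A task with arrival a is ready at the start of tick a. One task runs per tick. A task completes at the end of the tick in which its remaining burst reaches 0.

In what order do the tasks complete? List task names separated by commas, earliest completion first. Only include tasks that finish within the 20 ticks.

t=0: L0/L1/L2 = D/-/- → run D
t=1: L0/L1/L2 = DE/-/- → run D
t=2: L0/L1/L2 = E/-/- → run E
t=3: L0/L1/L2 = EH/-/- → run E
t=4: L0/L1/L2 = HG/E/- → run H
t=5: L0/L1/L2 = HG/E/- → run H
t=6: L0/L1/L2 = G/EH/- → run G
t=7: L0/L1/L2 = G/EH/- → run G
t=8: L0/L1/L2 = -/EH/- → run E
t=9: L0/L1/L2 = -/EH/- → run E
t=10: L0/L1/L2 = -/EH/- → run E
t=11: L0/L1/L2 = -/EH/- → run E
t=12: L0/L1/L2 = -/H/- → run H
t=13: L0/L1/L2 = -/H/- → run H
t=14: L0/L1/L2 = -/H/- → run H
t=15: L0/L1/L2 = -/H/- → run H
t=16: (idle)
t=17: (idle)
t=18: (idle)
t=19: (idle)

completion order = D, G, E, H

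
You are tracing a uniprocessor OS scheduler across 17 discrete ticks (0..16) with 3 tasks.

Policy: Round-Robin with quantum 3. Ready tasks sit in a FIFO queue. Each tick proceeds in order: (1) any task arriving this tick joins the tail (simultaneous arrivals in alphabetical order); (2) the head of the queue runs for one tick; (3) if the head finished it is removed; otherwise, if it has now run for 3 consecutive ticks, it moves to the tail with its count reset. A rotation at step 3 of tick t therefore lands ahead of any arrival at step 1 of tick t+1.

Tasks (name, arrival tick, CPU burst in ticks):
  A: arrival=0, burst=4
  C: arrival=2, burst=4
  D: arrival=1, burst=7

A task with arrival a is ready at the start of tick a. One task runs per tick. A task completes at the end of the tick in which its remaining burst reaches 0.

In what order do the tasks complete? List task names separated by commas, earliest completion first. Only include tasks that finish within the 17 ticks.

completion order = A, C, D

t=0: queue=[A] q_used=0 → run A
t=1: queue=[A,D] q_used=1 → run A
t=2: queue=[A,D,C] q_used=2 → run A
t=3: queue=[D,C,A] q_used=0 → run D
t=4: queue=[D,C,A] q_used=1 → run D
t=5: queue=[D,C,A] q_used=2 → run D
t=6: queue=[C,A,D] q_used=0 → run C
t=7: queue=[C,A,D] q_used=1 → run C
t=8: queue=[C,A,D] q_used=2 → run C
t=9: queue=[A,D,C] q_used=0 → run A
t=10: queue=[D,C] q_used=0 → run D
t=11: queue=[D,C] q_used=1 → run D
t=12: queue=[D,C] q_used=2 → run D
t=13: queue=[C,D] q_used=0 → run C
t=14: queue=[D] q_used=0 → run D
t=15: (idle)
t=16: (idle)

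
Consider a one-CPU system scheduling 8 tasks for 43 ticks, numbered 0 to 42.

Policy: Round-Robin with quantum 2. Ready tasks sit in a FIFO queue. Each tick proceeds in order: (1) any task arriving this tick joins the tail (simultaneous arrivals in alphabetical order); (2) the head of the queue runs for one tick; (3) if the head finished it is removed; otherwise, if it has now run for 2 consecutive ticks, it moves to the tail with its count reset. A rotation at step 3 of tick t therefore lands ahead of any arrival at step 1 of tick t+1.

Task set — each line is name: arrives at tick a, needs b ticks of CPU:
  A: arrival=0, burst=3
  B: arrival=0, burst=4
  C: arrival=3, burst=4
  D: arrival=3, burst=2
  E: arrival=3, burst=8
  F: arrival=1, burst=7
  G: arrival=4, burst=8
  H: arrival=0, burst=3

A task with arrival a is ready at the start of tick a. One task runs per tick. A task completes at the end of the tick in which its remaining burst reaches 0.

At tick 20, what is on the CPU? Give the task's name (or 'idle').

t=0: queue=[A,B,H] q_used=0 → run A
t=1: queue=[A,B,H,F] q_used=1 → run A
t=2: queue=[B,H,F,A] q_used=0 → run B
t=3: queue=[B,H,F,A,C,D,E] q_used=1 → run B
t=4: queue=[H,F,A,C,D,E,B,G] q_used=0 → run H
t=5: queue=[H,F,A,C,D,E,B,G] q_used=1 → run H
t=6: queue=[F,A,C,D,E,B,G,H] q_used=0 → run F
t=7: queue=[F,A,C,D,E,B,G,H] q_used=1 → run F
t=8: queue=[A,C,D,E,B,G,H,F] q_used=0 → run A
t=9: queue=[C,D,E,B,G,H,F] q_used=0 → run C
t=10: queue=[C,D,E,B,G,H,F] q_used=1 → run C
t=11: queue=[D,E,B,G,H,F,C] q_used=0 → run D
t=12: queue=[D,E,B,G,H,F,C] q_used=1 → run D
t=13: queue=[E,B,G,H,F,C] q_used=0 → run E
t=14: queue=[E,B,G,H,F,C] q_used=1 → run E
t=15: queue=[B,G,H,F,C,E] q_used=0 → run B
t=16: queue=[B,G,H,F,C,E] q_used=1 → run B
t=17: queue=[G,H,F,C,E] q_used=0 → run G
t=18: queue=[G,H,F,C,E] q_used=1 → run G
t=19: queue=[H,F,C,E,G] q_used=0 → run H
t=20: queue=[F,C,E,G] q_used=0 → run F
t=21: queue=[F,C,E,G] q_used=1 → run F
t=22: queue=[C,E,G,F] q_used=0 → run C
t=23: queue=[C,E,G,F] q_used=1 → run C
t=24: queue=[E,G,F] q_used=0 → run E
t=25: queue=[E,G,F] q_used=1 → run E
t=26: queue=[G,F,E] q_used=0 → run G
t=27: queue=[G,F,E] q_used=1 → run G
t=28: queue=[F,E,G] q_used=0 → run F
t=29: queue=[F,E,G] q_used=1 → run F
t=30: queue=[E,G,F] q_used=0 → run E
t=31: queue=[E,G,F] q_used=1 → run E
t=32: queue=[G,F,E] q_used=0 → run G
t=33: queue=[G,F,E] q_used=1 → run G
t=34: queue=[F,E,G] q_used=0 → run F
t=35: queue=[E,G] q_used=0 → run E
t=36: queue=[E,G] q_used=1 → run E
t=37: queue=[G] q_used=0 → run G
t=38: queue=[G] q_used=1 → run G
t=39: (idle)
t=40: (idle)
t=41: (idle)
t=42: (idle)

running at tick 20 = F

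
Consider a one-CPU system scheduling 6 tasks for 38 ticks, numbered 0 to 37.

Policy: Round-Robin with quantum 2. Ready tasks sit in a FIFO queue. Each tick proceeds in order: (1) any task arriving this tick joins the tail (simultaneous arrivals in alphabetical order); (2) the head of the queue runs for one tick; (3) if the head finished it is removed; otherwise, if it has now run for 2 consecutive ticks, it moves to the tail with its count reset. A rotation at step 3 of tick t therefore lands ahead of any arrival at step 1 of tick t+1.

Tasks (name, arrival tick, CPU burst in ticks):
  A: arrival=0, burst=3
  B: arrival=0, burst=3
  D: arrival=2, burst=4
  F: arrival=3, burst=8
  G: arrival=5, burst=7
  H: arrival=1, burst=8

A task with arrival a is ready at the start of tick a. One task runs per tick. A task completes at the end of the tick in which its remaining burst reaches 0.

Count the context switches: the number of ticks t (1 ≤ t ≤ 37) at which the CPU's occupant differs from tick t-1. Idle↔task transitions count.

t=0: queue=[A,B] q_used=0 → run A
t=1: queue=[A,B,H] q_used=1 → run A
t=2: queue=[B,H,A,D] q_used=0 → run B
t=3: queue=[B,H,A,D,F] q_used=1 → run B
t=4: queue=[H,A,D,F,B] q_used=0 → run H
t=5: queue=[H,A,D,F,B,G] q_used=1 → run H
t=6: queue=[A,D,F,B,G,H] q_used=0 → run A
t=7: queue=[D,F,B,G,H] q_used=0 → run D
t=8: queue=[D,F,B,G,H] q_used=1 → run D
t=9: queue=[F,B,G,H,D] q_used=0 → run F
t=10: queue=[F,B,G,H,D] q_used=1 → run F
t=11: queue=[B,G,H,D,F] q_used=0 → run B
t=12: queue=[G,H,D,F] q_used=0 → run G
t=13: queue=[G,H,D,F] q_used=1 → run G
t=14: queue=[H,D,F,G] q_used=0 → run H
t=15: queue=[H,D,F,G] q_used=1 → run H
t=16: queue=[D,F,G,H] q_used=0 → run D
t=17: queue=[D,F,G,H] q_used=1 → run D
t=18: queue=[F,G,H] q_used=0 → run F
t=19: queue=[F,G,H] q_used=1 → run F
t=20: queue=[G,H,F] q_used=0 → run G
t=21: queue=[G,H,F] q_used=1 → run G
t=22: queue=[H,F,G] q_used=0 → run H
t=23: queue=[H,F,G] q_used=1 → run H
t=24: queue=[F,G,H] q_used=0 → run F
t=25: queue=[F,G,H] q_used=1 → run F
t=26: queue=[G,H,F] q_used=0 → run G
t=27: queue=[G,H,F] q_used=1 → run G
t=28: queue=[H,F,G] q_used=0 → run H
t=29: queue=[H,F,G] q_used=1 → run H
t=30: queue=[F,G] q_used=0 → run F
t=31: queue=[F,G] q_used=1 → run F
t=32: queue=[G] q_used=0 → run G
t=33: (idle)
t=34: (idle)
t=35: (idle)
t=36: (idle)
t=37: (idle)

context switches = 18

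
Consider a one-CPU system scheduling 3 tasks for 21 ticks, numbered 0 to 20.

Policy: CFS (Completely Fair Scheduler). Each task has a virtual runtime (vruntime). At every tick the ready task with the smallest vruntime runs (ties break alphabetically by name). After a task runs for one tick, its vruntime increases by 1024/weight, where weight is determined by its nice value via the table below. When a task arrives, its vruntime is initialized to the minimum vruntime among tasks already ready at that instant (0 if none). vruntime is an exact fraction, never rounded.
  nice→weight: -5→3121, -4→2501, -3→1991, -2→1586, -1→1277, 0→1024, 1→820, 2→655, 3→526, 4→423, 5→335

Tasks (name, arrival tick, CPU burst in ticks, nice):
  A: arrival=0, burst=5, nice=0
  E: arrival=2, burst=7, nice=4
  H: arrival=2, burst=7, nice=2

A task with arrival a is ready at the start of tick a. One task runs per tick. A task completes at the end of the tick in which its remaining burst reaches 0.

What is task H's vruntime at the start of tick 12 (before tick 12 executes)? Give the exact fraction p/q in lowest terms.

t=0: vr[A=0] → run A
t=1: vr[A=1] → run A
t=2: vr[A=2 E=2 H=2] → run A
t=3: vr[A=3 E=2 H=2] → run E
t=4: vr[A=3 E=1870/423 H=2] → run H
t=5: vr[A=3 E=1870/423 H=2334/655] → run A
t=6: vr[A=4 E=1870/423 H=2334/655] → run H
t=7: vr[A=4 E=1870/423 H=3358/655] → run A
t=8: vr[E=1870/423 H=3358/655] → run E
t=9: vr[E=2894/423 H=3358/655] → run H
t=10: vr[E=2894/423 H=4382/655] → run H
t=11: vr[E=2894/423 H=5406/655] → run E
t=12: vr[E=1306/141 H=5406/655] → run H
t=13: vr[E=1306/141 H=1286/131] → run E
t=14: vr[E=4942/423 H=1286/131] → run H
t=15: vr[E=4942/423 H=7454/655] → run H
t=16: vr[E=4942/423] → run E
t=17: vr[E=5966/423] → run E
t=18: vr[E=2330/141] → run E
t=19: (idle)
t=20: (idle)

vruntime(H, start of tick 12) = 5406/655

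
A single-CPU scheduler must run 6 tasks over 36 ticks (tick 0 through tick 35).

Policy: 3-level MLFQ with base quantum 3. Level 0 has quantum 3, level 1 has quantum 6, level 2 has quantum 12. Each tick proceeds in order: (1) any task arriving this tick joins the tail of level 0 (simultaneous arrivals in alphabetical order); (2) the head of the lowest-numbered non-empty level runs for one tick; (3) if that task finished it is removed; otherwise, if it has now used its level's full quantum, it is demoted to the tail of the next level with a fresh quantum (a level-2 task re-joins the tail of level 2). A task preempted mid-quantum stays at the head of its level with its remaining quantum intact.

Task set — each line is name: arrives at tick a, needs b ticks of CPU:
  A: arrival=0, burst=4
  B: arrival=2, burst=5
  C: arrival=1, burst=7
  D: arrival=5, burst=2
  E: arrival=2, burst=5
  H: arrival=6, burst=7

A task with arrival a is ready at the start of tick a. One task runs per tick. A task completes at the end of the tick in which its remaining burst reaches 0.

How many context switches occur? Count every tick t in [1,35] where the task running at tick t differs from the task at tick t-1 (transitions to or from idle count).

context switches = 11

t=0: L0/L1/L2 = A/-/- → run A
t=1: L0/L1/L2 = AC/-/- → run A
t=2: L0/L1/L2 = ACBE/-/- → run A
t=3: L0/L1/L2 = CBE/A/- → run C
t=4: L0/L1/L2 = CBE/A/- → run C
t=5: L0/L1/L2 = CBED/A/- → run C
t=6: L0/L1/L2 = BEDH/AC/- → run B
t=7: L0/L1/L2 = BEDH/AC/- → run B
t=8: L0/L1/L2 = BEDH/AC/- → run B
t=9: L0/L1/L2 = EDH/ACB/- → run E
t=10: L0/L1/L2 = EDH/ACB/- → run E
t=11: L0/L1/L2 = EDH/ACB/- → run E
t=12: L0/L1/L2 = DH/ACBE/- → run D
t=13: L0/L1/L2 = DH/ACBE/- → run D
t=14: L0/L1/L2 = H/ACBE/- → run H
t=15: L0/L1/L2 = H/ACBE/- → run H
t=16: L0/L1/L2 = H/ACBE/- → run H
t=17: L0/L1/L2 = -/ACBEH/- → run A
t=18: L0/L1/L2 = -/CBEH/- → run C
t=19: L0/L1/L2 = -/CBEH/- → run C
t=20: L0/L1/L2 = -/CBEH/- → run C
t=21: L0/L1/L2 = -/CBEH/- → run C
t=22: L0/L1/L2 = -/BEH/- → run B
t=23: L0/L1/L2 = -/BEH/- → run B
t=24: L0/L1/L2 = -/EH/- → run E
t=25: L0/L1/L2 = -/EH/- → run E
t=26: L0/L1/L2 = -/H/- → run H
t=27: L0/L1/L2 = -/H/- → run H
t=28: L0/L1/L2 = -/H/- → run H
t=29: L0/L1/L2 = -/H/- → run H
t=30: (idle)
t=31: (idle)
t=32: (idle)
t=33: (idle)
t=34: (idle)
t=35: (idle)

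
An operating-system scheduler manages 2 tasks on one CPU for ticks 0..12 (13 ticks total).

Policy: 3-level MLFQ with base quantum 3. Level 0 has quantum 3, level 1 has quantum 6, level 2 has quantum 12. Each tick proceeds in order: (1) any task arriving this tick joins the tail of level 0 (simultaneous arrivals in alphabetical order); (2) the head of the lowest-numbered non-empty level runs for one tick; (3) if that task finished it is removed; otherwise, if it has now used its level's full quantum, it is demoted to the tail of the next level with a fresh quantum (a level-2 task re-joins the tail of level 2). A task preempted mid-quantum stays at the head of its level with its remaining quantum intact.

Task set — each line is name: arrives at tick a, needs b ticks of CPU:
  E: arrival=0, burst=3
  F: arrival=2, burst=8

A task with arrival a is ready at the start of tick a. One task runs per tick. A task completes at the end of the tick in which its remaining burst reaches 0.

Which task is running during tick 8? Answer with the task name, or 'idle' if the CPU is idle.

t=0: L0/L1/L2 = E/-/- → run E
t=1: L0/L1/L2 = E/-/- → run E
t=2: L0/L1/L2 = EF/-/- → run E
t=3: L0/L1/L2 = F/-/- → run F
t=4: L0/L1/L2 = F/-/- → run F
t=5: L0/L1/L2 = F/-/- → run F
t=6: L0/L1/L2 = -/F/- → run F
t=7: L0/L1/L2 = -/F/- → run F
t=8: L0/L1/L2 = -/F/- → run F
t=9: L0/L1/L2 = -/F/- → run F
t=10: L0/L1/L2 = -/F/- → run F
t=11: (idle)
t=12: (idle)

running at tick 8 = F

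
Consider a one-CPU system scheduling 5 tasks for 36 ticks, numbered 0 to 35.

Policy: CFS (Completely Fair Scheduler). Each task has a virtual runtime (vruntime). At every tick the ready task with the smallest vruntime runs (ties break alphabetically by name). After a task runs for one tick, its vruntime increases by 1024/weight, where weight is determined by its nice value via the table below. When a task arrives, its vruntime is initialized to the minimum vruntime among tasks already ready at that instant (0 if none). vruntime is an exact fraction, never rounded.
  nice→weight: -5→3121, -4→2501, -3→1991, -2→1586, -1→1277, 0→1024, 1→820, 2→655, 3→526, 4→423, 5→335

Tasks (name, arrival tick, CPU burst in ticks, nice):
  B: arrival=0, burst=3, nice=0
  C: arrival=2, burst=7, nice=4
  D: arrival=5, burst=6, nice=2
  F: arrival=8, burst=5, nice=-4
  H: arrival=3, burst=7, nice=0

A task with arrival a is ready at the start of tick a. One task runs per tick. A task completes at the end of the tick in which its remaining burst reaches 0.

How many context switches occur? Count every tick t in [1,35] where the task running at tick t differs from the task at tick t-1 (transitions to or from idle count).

context switches = 22

t=0: vr[B=0] → run B
t=1: vr[B=1] → run B
t=2: vr[B=2 C=2] → run B
t=3: vr[C=2 H=2] → run C
t=4: vr[C=1870/423 H=2] → run H
t=5: vr[C=1870/423 D=3 H=3] → run D
t=6: vr[C=1870/423 D=2989/655 H=3] → run H
t=7: vr[C=1870/423 D=2989/655 H=4] → run H
t=8: vr[C=1870/423 D=2989/655 F=1870/423 H=5] → run C
t=9: vr[C=2894/423 D=2989/655 F=1870/423 H=5] → run F
t=10: vr[C=2894/423 D=2989/655 F=5110022/1057923 H=5] → run D
t=11: vr[C=2894/423 D=4013/655 F=5110022/1057923 H=5] → run F
t=12: vr[C=2894/423 D=4013/655 F=5543174/1057923 H=5] → run H
t=13: vr[C=2894/423 D=4013/655 F=5543174/1057923 H=6] → run F
t=14: vr[C=2894/423 D=4013/655 F=5976326/1057923 H=6] → run F
t=15: vr[C=2894/423 D=4013/655 F=6409478/1057923 H=6] → run H
t=16: vr[C=2894/423 D=4013/655 F=6409478/1057923 H=7] → run F
t=17: vr[C=2894/423 D=4013/655 H=7] → run D
t=18: vr[C=2894/423 D=5037/655 H=7] → run C
t=19: vr[C=1306/141 D=5037/655 H=7] → run H
t=20: vr[C=1306/141 D=5037/655 H=8] → run D
t=21: vr[C=1306/141 D=6061/655 H=8] → run H
t=22: vr[C=1306/141 D=6061/655] → run D
t=23: vr[C=1306/141 D=1417/131] → run C
t=24: vr[C=4942/423 D=1417/131] → run D
t=25: vr[C=4942/423] → run C
t=26: vr[C=5966/423] → run C
t=27: vr[C=2330/141] → run C
t=28: (idle)
t=29: (idle)
t=30: (idle)
t=31: (idle)
t=32: (idle)
t=33: (idle)
t=34: (idle)
t=35: (idle)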